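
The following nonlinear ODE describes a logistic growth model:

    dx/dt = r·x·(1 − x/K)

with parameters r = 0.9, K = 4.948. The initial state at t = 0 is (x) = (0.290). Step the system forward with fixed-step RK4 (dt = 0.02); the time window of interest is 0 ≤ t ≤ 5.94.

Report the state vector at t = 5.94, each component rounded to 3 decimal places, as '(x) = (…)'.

(x) = (4.596)

t=0.000: state=(0.290)
step 1 (dt=0.02): k1=(0.246), k2=(0.248), k3=(0.248), k4=(0.250); state += dt/6·(k1+2k2+2k3+k4)
t=0.020: state=(0.295)
t=0.040: state=(0.300)
t=0.060: state=(0.305)
continuing one RK4 step at a time; state shown every 10 steps (Δt=0.2):
t=0.200: state=(0.343)
t=0.400: state=(0.405)
t=0.600: state=(0.478)
t=0.800: state=(0.561)
t=1.000: state=(0.657)
t=1.200: state=(0.767)
t=1.400: state=(0.891)
t=1.600: state=(1.030)
t=1.800: state=(1.184)
t=2.000: state=(1.354)
t=2.200: state=(1.538)
t=2.400: state=(1.735)
t=2.600: state=(1.943)
t=2.800: state=(2.158)
t=3.000: state=(2.379)
t=3.200: state=(2.602)
t=3.400: state=(2.822)
t=3.600: state=(3.037)
t=3.800: state=(3.244)
t=4.000: state=(3.439)
t=4.200: state=(3.621)
t=4.400: state=(3.788)
t=4.600: state=(3.940)
t=4.800: state=(4.077)
t=5.000: state=(4.199)
t=5.200: state=(4.306)
t=5.400: state=(4.400)
t=5.600: state=(4.482)
t=5.800: state=(4.553)
t=5.940: state=(4.596)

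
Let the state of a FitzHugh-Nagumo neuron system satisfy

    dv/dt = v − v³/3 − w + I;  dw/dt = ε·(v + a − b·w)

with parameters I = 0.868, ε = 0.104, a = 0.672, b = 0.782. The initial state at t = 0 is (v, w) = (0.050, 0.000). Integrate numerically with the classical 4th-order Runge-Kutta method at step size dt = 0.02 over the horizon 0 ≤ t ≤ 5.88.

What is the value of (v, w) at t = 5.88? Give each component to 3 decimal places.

t=0.000: state=(0.050, 0.000)
step 1 (dt=0.02): k1=(0.918, 0.075), k2=(0.926, 0.076), k3=(0.926, 0.076), k4=(0.935, 0.077); state += dt/6·(k1+2k2+2k3+k4)
t=0.020: state=(0.069, 0.002)
t=0.040: state=(0.087, 0.003)
t=0.060: state=(0.107, 0.005)
continuing one RK4 step at a time; state shown every 10 steps (Δt=0.2):
t=0.200: state=(0.251, 0.017)
t=0.400: state=(0.489, 0.038)
t=0.600: state=(0.760, 0.064)
t=0.800: state=(1.048, 0.096)
t=1.000: state=(1.323, 0.133)
t=1.200: state=(1.553, 0.174)
t=1.400: state=(1.720, 0.219)
t=1.600: state=(1.826, 0.266)
t=1.800: state=(1.885, 0.314)
t=2.000: state=(1.913, 0.362)
t=2.200: state=(1.922, 0.410)
t=2.400: state=(1.920, 0.456)
t=2.600: state=(1.912, 0.503)
t=2.800: state=(1.900, 0.548)
t=3.000: state=(1.886, 0.592)
t=3.200: state=(1.871, 0.635)
t=3.400: state=(1.855, 0.677)
t=3.600: state=(1.838, 0.718)
t=3.800: state=(1.822, 0.758)
t=4.000: state=(1.805, 0.797)
t=4.200: state=(1.788, 0.835)
t=4.400: state=(1.771, 0.872)
t=4.600: state=(1.754, 0.908)
t=4.800: state=(1.737, 0.944)
t=5.000: state=(1.720, 0.978)
t=5.200: state=(1.703, 1.011)
t=5.400: state=(1.685, 1.044)
t=5.600: state=(1.668, 1.075)
t=5.800: state=(1.651, 1.106)
t=5.880: state=(1.644, 1.118)

(v, w) = (1.644, 1.118)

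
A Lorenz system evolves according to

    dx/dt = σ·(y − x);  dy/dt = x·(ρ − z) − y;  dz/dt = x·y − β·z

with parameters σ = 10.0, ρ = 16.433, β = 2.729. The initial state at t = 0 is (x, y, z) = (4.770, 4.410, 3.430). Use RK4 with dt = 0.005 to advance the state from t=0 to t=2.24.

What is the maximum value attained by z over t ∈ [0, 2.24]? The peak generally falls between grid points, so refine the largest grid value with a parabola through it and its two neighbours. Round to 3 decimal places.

max z = 24.281

t=0.000: state=(4.770, 4.410, 3.430)
step 1 (dt=0.005): k1=(-3.600, 57.614, 11.675), k2=(-2.070, 57.214, 12.242), k3=(-2.118, 57.258, 12.250), k4=(-0.631, 56.899, 12.824); state += dt/6·(k1+2k2+2k3+k4)
t=0.005: state=(4.759, 4.696, 3.491)
t=0.010: state=(4.763, 4.979, 3.558)
t=0.015: state=(4.781, 5.260, 3.631)
continuing one RK4 step at a time; state shown every 20 steps (Δt=0.1):
t=0.100: state=(6.612, 10.067, 6.178)
t=0.200: state=(10.601, 14.248, 14.448)
t=0.300: state=(11.573, 9.146, 23.661)
t=0.400: state=(6.989, 1.671, 22.195)
t=0.500: state=(2.793, -0.051, 17.122)
t=0.600: state=(1.043, 0.144, 13.032)
t=0.700: state=(0.599, 0.482, 9.939)
t=0.800: state=(0.664, 0.882, 7.602)
t=0.900: state=(1.032, 1.569, 5.876)
t=1.000: state=(1.815, 2.901, 4.747)
t=1.100: state=(3.364, 5.476, 4.556)
t=1.200: state=(6.221, 9.851, 6.715)
t=1.300: state=(10.162, 13.750, 14.080)
t=1.400: state=(11.396, 9.551, 22.904)
t=1.500: state=(7.341, 2.335, 22.176)
t=1.600: state=(3.242, 0.360, 17.358)
t=1.700: state=(1.446, 0.523, 13.283)
t=1.800: state=(1.028, 0.993, 10.186)
t=1.900: state=(1.242, 1.684, 7.882)
t=2.000: state=(1.936, 2.920, 6.315)
t=2.100: state=(3.333, 5.222, 5.739)
t=2.200: state=(5.863, 9.062, 7.266)
t=2.240: state=(7.233, 10.843, 8.997)
largest grid value and its neighbours: z(0.325)=24.26002, z(0.330)=24.28048, z(0.335)=24.27064
parabola through these three points peaks at t≈0.331 with z≈24.28095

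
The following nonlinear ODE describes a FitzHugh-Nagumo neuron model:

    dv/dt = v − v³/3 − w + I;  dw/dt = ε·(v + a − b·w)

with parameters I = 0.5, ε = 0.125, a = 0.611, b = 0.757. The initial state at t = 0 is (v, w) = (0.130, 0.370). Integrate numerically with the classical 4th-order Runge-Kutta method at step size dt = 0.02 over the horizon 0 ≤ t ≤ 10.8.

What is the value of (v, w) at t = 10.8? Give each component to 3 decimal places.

t=0.000: state=(0.130, 0.370)
step 1 (dt=0.02): k1=(0.259, 0.058), k2=(0.261, 0.058), k3=(0.261, 0.058), k4=(0.263, 0.058); state += dt/6·(k1+2k2+2k3+k4)
t=0.020: state=(0.135, 0.371)
t=0.040: state=(0.141, 0.372)
t=0.060: state=(0.146, 0.374)
continuing one RK4 step at a time; state shown every 25 steps (Δt=0.5):
t=0.500: state=(0.287, 0.403)
t=1.000: state=(0.512, 0.445)
t=1.500: state=(0.803, 0.502)
t=2.000: state=(1.113, 0.575)
t=2.500: state=(1.353, 0.662)
t=3.000: state=(1.478, 0.755)
t=3.500: state=(1.514, 0.849)
t=4.000: state=(1.498, 0.939)
t=4.500: state=(1.457, 1.024)
t=5.000: state=(1.403, 1.101)
t=5.500: state=(1.340, 1.171)
t=6.000: state=(1.270, 1.234)
t=6.500: state=(1.193, 1.289)
t=7.000: state=(1.107, 1.337)
t=7.500: state=(1.009, 1.377)
t=8.000: state=(0.894, 1.409)
t=8.500: state=(0.751, 1.432)
t=9.000: state=(0.564, 1.443)
t=9.500: state=(0.296, 1.441)
t=10.000: state=(-0.118, 1.418)
t=10.500: state=(-0.755, 1.364)
t=10.800: state=(-1.201, 1.312)

(v, w) = (-1.201, 1.312)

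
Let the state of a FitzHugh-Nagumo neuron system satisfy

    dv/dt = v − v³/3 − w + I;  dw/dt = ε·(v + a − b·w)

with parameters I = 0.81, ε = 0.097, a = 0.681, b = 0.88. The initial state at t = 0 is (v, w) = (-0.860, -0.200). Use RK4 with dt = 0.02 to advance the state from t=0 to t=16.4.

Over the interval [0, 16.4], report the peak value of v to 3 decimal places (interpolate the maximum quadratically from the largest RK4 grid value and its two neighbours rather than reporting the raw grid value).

t=0.000: state=(-0.860, -0.200)
step 1 (dt=0.02): k1=(0.362, -0.000), k2=(0.363, 0.000), k3=(0.363, 0.000), k4=(0.364, 0.000); state += dt/6·(k1+2k2+2k3+k4)
t=0.020: state=(-0.853, -0.200)
t=0.040: state=(-0.845, -0.200)
t=0.060: state=(-0.838, -0.200)
continuing one RK4 step at a time; state shown every 50 steps (Δt=1):
t=1.000: state=(-0.405, -0.181)
t=2.000: state=(0.557, -0.101)
t=3.000: state=(1.802, 0.088)
t=4.000: state=(1.952, 0.323)
t=5.000: state=(1.885, 0.539)
t=6.000: state=(1.807, 0.730)
t=7.000: state=(1.728, 0.897)
t=8.000: state=(1.649, 1.044)
t=9.000: state=(1.569, 1.172)
t=10.000: state=(1.488, 1.281)
t=11.000: state=(1.405, 1.374)
t=12.000: state=(1.320, 1.452)
t=13.000: state=(1.229, 1.515)
t=14.000: state=(1.130, 1.564)
t=15.000: state=(1.017, 1.599)
t=16.000: state=(0.879, 1.620)
t=16.400: state=(0.812, 1.624)
largest grid value and its neighbours: v(3.740)=1.95684, v(3.760)=1.95691, v(3.780)=1.95688
parabola through these three points peaks at t≈3.764 with v≈1.95691

max v = 1.957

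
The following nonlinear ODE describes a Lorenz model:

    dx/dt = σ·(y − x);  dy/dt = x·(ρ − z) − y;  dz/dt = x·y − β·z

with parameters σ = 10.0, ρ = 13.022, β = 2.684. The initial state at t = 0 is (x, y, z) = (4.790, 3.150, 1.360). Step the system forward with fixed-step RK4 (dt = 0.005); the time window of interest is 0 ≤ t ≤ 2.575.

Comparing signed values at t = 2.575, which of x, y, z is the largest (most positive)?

largest component: z

t=0.000: state=(4.790, 3.150, 1.360)
step 1 (dt=0.005): k1=(-16.400, 52.711, 11.438), k2=(-14.672, 51.965, 11.858), k3=(-14.734, 52.012, 11.861), k4=(-13.063, 51.312, 12.274); state += dt/6·(k1+2k2+2k3+k4)
t=0.005: state=(4.716, 3.410, 1.419)
t=0.010: state=(4.659, 3.663, 1.483)
t=0.015: state=(4.617, 3.911, 1.550)
continuing one RK4 step at a time; state shown every 20 steps (Δt=0.1):
t=0.100: state=(5.491, 7.788, 3.455)
t=0.200: state=(8.474, 11.661, 8.830)
t=0.300: state=(10.458, 10.495, 16.763)
t=0.400: state=(8.233, 4.359, 19.102)
t=0.500: state=(4.368, 1.094, 15.943)
t=0.600: state=(2.052, 0.618, 12.389)
t=0.700: state=(1.219, 0.853, 9.568)
t=0.800: state=(1.131, 1.266, 7.420)
t=0.900: state=(1.441, 1.922, 5.850)
t=1.000: state=(2.123, 3.033, 4.858)
t=1.100: state=(3.332, 4.880, 4.661)
t=1.200: state=(5.269, 7.584, 5.942)
t=1.300: state=(7.741, 10.117, 9.778)
t=1.400: state=(9.236, 9.445, 15.221)
t=1.500: state=(7.939, 5.430, 17.408)
t=1.600: state=(5.185, 2.617, 15.503)
t=1.700: state=(3.234, 1.930, 12.624)
t=1.800: state=(2.474, 2.182, 10.138)
t=1.900: state=(2.524, 2.878, 8.291)
t=2.000: state=(3.147, 4.036, 7.190)
t=2.100: state=(4.312, 5.754, 7.102)
t=2.200: state=(5.977, 7.792, 8.537)
t=2.300: state=(7.649, 8.960, 11.713)
t=2.400: state=(8.157, 7.730, 14.982)
t=2.500: state=(6.921, 5.112, 15.735)
t=2.575: state=(5.517, 3.719, 14.696)
compare at T: x=5.517, y=3.719, z=14.696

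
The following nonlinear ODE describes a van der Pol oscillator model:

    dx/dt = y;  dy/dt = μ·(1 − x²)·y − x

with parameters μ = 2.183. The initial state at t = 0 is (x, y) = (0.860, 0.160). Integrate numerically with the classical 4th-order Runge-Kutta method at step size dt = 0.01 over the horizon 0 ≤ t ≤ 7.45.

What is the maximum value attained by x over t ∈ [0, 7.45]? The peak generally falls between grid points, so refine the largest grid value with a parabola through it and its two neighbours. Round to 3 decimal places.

max x = 2.021

t=0.000: state=(0.860, 0.160)
step 1 (dt=0.01): k1=(0.160, -0.769), k2=(0.156, -0.773), k3=(0.156, -0.772), k4=(0.152, -0.776); state += dt/6·(k1+2k2+2k3+k4)
t=0.010: state=(0.862, 0.152)
t=0.020: state=(0.863, 0.144)
t=0.030: state=(0.864, 0.137)
continuing one RK4 step at a time; state shown every 25 steps (Δt=0.25):
t=0.250: state=(0.874, -0.050)
t=0.500: state=(0.833, -0.289)
t=0.750: state=(0.726, -0.577)
t=1.000: state=(0.534, -0.988)
t=1.250: state=(0.208, -1.693)
t=1.500: state=(-0.354, -2.868)
t=1.750: state=(-1.176, -3.322)
t=2.000: state=(-1.780, -1.338)
t=2.250: state=(-1.928, -0.084)
t=2.500: state=(-1.900, 0.233)
t=2.750: state=(-1.829, 0.318)
t=3.000: state=(-1.744, 0.359)
t=3.250: state=(-1.650, 0.396)
t=3.500: state=(-1.545, 0.442)
t=3.750: state=(-1.428, 0.503)
t=4.000: state=(-1.292, 0.591)
t=4.250: state=(-1.129, 0.727)
t=4.500: state=(-0.920, 0.960)
t=4.750: state=(-0.631, 1.404)
t=5.000: state=(-0.180, 2.316)
t=5.250: state=(0.582, 3.789)
t=5.500: state=(1.534, 3.117)
t=5.750: state=(1.975, 0.649)
t=6.000: state=(2.016, -0.121)
t=6.250: state=(1.962, -0.272)
t=6.500: state=(1.888, -0.315)
t=6.750: state=(1.806, -0.343)
t=7.000: state=(1.716, -0.373)
t=7.250: state=(1.618, -0.410)
t=7.450: state=(1.533, -0.448)
largest grid value and its neighbours: x(5.910)=2.02082, x(5.920)=2.02100, x(5.930)=2.02096
parabola through these three points peaks at t≈5.923 with x≈2.02101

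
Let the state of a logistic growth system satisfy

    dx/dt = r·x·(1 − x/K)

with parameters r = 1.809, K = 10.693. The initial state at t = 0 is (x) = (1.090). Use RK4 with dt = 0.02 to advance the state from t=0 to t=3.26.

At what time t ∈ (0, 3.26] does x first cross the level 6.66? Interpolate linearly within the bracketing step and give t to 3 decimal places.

t=0.000: state=(1.090)
step 1 (dt=0.02): k1=(1.771), k2=(1.796), k3=(1.797), k4=(1.822); state += dt/6·(k1+2k2+2k3+k4)
t=0.020: state=(1.126)
t=0.040: state=(1.163)
t=0.060: state=(1.201)
continuing one RK4 step at a time; state shown every 10 steps (Δt=0.2):
t=0.200: state=(1.499)
t=0.400: state=(2.028)
t=0.600: state=(2.690)
t=0.800: state=(3.480)
t=1.000: state=(4.377)
t=1.200: state=(5.333)
t=1.400: state=(6.290)
t=1.480: state=(6.660)
next step: t=1.500: state=(6.750) — x has crossed 6.66
linear interpolation between t=1.480 (6.65953) and t=1.500 (6.75000) → t≈1.480

t = 1.480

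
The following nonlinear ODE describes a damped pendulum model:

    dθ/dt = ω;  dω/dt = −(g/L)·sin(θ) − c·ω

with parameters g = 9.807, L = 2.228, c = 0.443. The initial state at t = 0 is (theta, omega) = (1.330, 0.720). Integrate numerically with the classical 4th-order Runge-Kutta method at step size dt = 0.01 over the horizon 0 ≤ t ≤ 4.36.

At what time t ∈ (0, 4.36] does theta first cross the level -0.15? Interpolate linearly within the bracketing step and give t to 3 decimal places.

t=0.000: state=(1.330, 0.720)
step 1 (dt=0.01): k1=(0.720, -4.594), k2=(0.697, -4.587), k3=(0.697, -4.587), k4=(0.674, -4.581); state += dt/6·(k1+2k2+2k3+k4)
t=0.010: state=(1.337, 0.674)
t=0.020: state=(1.343, 0.628)
t=0.030: state=(1.350, 0.583)
continuing one RK4 step at a time; state shown every 20 steps (Δt=0.2):
t=0.200: state=(1.384, -0.167)
t=0.400: state=(1.269, -0.972)
t=0.600: state=(1.003, -1.655)
t=0.800: state=(0.621, -2.125)
t=1.000: state=(0.175, -2.268)
t=1.140: state=(-0.136, -2.142)
next step: t=1.150: state=(-0.157, -2.126) — theta has crossed -0.15
linear interpolation between t=1.140 (-0.13555) and t=1.150 (-0.15689) → t≈1.147

t = 1.147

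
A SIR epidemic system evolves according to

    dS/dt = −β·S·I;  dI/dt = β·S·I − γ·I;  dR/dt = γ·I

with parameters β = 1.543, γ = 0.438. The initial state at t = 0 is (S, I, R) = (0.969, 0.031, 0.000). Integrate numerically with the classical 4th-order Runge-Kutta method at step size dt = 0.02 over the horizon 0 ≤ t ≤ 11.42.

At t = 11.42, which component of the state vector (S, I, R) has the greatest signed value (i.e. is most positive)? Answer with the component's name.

largest component: R

t=0.000: state=(0.969, 0.031, 0.000)
step 1 (dt=0.02): k1=(-0.046, 0.033, 0.014), k2=(-0.047, 0.033, 0.014), k3=(-0.047, 0.033, 0.014), k4=(-0.047, 0.033, 0.014); state += dt/6·(k1+2k2+2k3+k4)
t=0.020: state=(0.968, 0.032, 0.000)
t=0.040: state=(0.967, 0.032, 0.001)
t=0.060: state=(0.966, 0.033, 0.001)
continuing one RK4 step at a time; state shown every 25 steps (Δt=0.5):
t=0.500: state=(0.939, 0.052, 0.009)
t=1.000: state=(0.892, 0.085, 0.024)
t=1.500: state=(0.821, 0.132, 0.047)
t=2.000: state=(0.725, 0.193, 0.083)
t=2.500: state=(0.609, 0.259, 0.132)
t=3.000: state=(0.487, 0.318, 0.196)
t=3.500: state=(0.375, 0.356, 0.270)
t=4.000: state=(0.283, 0.368, 0.349)
t=4.500: state=(0.214, 0.357, 0.429)
t=5.000: state=(0.164, 0.332, 0.505)
t=5.500: state=(0.128, 0.298, 0.574)
t=6.000: state=(0.103, 0.262, 0.635)
t=6.500: state=(0.086, 0.226, 0.688)
t=7.000: state=(0.073, 0.193, 0.734)
t=7.500: state=(0.064, 0.163, 0.773)
t=8.000: state=(0.057, 0.137, 0.806)
t=8.500: state=(0.051, 0.115, 0.834)
t=9.000: state=(0.047, 0.096, 0.857)
t=9.500: state=(0.044, 0.080, 0.876)
t=10.000: state=(0.042, 0.066, 0.892)
t=10.500: state=(0.040, 0.055, 0.905)
t=11.000: state=(0.038, 0.046, 0.916)
t=11.420: state=(0.037, 0.039, 0.924)
compare at T: S=0.037, I=0.039, R=0.924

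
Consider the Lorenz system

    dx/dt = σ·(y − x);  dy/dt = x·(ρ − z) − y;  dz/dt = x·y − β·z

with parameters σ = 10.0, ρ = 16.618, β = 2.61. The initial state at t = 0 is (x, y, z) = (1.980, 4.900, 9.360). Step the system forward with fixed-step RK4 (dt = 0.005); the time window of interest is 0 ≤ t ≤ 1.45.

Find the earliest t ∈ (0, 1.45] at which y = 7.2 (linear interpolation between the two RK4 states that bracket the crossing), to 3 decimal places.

t=0.000: state=(1.980, 4.900, 9.360)
step 1 (dt=0.005): k1=(29.200, 9.471, -14.728), k2=(28.707, 10.053, -14.225), k3=(28.734, 10.040, -14.232), k4=(28.265, 10.615, -13.731); state += dt/6·(k1+2k2+2k3+k4)
t=0.005: state=(2.124, 4.950, 9.289)
t=0.010: state=(2.263, 5.006, 9.223)
t=0.015: state=(2.398, 5.067, 9.161)
continuing one RK4 step at a time; state shown every 10 steps (Δt=0.05):
t=0.050: state=(3.270, 5.640, 8.872)
t=0.100: state=(4.443, 6.828, 8.919)
t=0.110: state=(4.683, 7.108, 9.003)
next step: t=0.115: state=(4.805, 7.252, 9.055) — y has crossed 7.2
linear interpolation between t=0.110 (7.10760) and t=0.115 (7.25173) → t≈0.113

t = 0.113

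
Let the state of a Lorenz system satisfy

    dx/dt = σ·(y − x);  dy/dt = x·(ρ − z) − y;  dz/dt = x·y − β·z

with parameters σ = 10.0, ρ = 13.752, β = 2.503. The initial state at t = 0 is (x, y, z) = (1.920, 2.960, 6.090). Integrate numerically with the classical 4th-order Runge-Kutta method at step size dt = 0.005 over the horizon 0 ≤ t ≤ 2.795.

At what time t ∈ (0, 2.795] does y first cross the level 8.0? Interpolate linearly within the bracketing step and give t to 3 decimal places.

t = 0.230

t=0.000: state=(1.920, 2.960, 6.090)
step 1 (dt=0.005): k1=(10.400, 11.751, -9.560), k2=(10.434, 11.967, -9.366), k3=(10.438, 11.967, -9.366), k4=(10.476, 12.183, -9.170); state += dt/6·(k1+2k2+2k3+k4)
t=0.005: state=(1.972, 3.020, 6.043)
t=0.010: state=(2.025, 3.082, 5.998)
t=0.015: state=(2.078, 3.146, 5.955)
continuing one RK4 step at a time; state shown every 20 steps (Δt=0.1):
t=0.100: state=(3.127, 4.585, 5.585)
t=0.200: state=(4.942, 7.127, 6.455)
t=0.225: state=(5.509, 7.857, 7.014)
next step: t=0.230: state=(5.627, 8.003, 7.146) — y has crossed 8.0
linear interpolation between t=0.225 (7.85705) and t=0.230 (8.00317) → t≈0.230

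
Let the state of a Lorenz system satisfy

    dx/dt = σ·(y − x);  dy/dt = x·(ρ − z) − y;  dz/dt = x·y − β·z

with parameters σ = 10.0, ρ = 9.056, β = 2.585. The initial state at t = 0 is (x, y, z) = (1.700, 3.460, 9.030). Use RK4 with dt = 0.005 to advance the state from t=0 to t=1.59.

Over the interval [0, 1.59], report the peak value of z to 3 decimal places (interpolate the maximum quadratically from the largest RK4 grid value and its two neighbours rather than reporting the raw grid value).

max z = 9.260

t=0.000: state=(1.700, 3.460, 9.030)
step 1 (dt=0.005): k1=(17.600, -3.416, -17.461), k2=(17.075, -3.330, -17.210), k3=(17.090, -3.331, -17.216), k4=(16.579, -3.243, -16.972); state += dt/6·(k1+2k2+2k3+k4)
t=0.005: state=(1.785, 3.443, 8.944)
t=0.010: state=(1.866, 3.428, 8.860)
t=0.015: state=(1.942, 3.413, 8.779)
continuing one RK4 step at a time; state shown every 20 steps (Δt=0.1):
t=0.100: state=(2.738, 3.313, 7.662)
t=0.200: state=(3.165, 3.528, 6.809)
t=0.300: state=(3.555, 3.993, 6.372)
t=0.400: state=(4.051, 4.598, 6.365)
t=0.500: state=(4.621, 5.193, 6.801)
t=0.600: state=(5.138, 5.569, 7.593)
t=0.700: state=(5.424, 5.544, 8.482)
t=0.800: state=(5.363, 5.131, 9.108)
t=0.900: state=(5.007, 4.561, 9.248)
t=1.000: state=(4.543, 4.095, 8.949)
t=1.100: state=(4.159, 3.855, 8.418)
t=1.200: state=(3.951, 3.842, 7.863)
t=1.300: state=(3.937, 4.011, 7.428)
t=1.400: state=(4.086, 4.301, 7.201)
t=1.500: state=(4.346, 4.638, 7.224)
t=1.590: state=(4.614, 4.907, 7.448)
largest grid value and its neighbours: z(0.870)=9.25872, z(0.875)=9.25990, z(0.880)=9.25985
parabola through these three points peaks at t≈0.877 with z≈9.26003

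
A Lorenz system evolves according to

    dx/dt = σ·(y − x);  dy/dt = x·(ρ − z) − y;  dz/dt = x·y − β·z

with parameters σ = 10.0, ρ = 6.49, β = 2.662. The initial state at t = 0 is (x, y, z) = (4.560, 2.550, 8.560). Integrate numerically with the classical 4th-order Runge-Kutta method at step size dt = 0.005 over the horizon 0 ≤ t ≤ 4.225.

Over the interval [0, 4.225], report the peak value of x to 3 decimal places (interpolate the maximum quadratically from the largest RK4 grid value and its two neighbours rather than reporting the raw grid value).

t=0.000: state=(4.560, 2.550, 8.560)
step 1 (dt=0.005): k1=(-20.100, -11.989, -11.159), k2=(-19.897, -11.729, -11.348), k3=(-19.896, -11.729, -11.342), k4=(-19.692, -11.472, -11.523); state += dt/6·(k1+2k2+2k3+k4)
t=0.005: state=(4.461, 2.491, 8.503)
t=0.010: state=(4.363, 2.435, 8.445)
t=0.015: state=(4.268, 2.382, 8.385)
continuing one RK4 step at a time; state shown every 40 steps (Δt=0.2):
t=0.200: state=(2.136, 1.599, 5.910)
t=0.400: state=(1.783, 1.863, 3.955)
t=0.600: state=(2.262, 2.646, 3.022)
t=0.800: state=(3.280, 3.895, 3.211)
t=1.000: state=(4.503, 5.015, 4.711)
t=1.200: state=(4.916, 4.768, 6.532)
t=1.400: state=(4.139, 3.639, 6.774)
t=1.600: state=(3.334, 3.077, 5.837)
t=1.800: state=(3.135, 3.178, 4.949)
t=2.000: state=(3.421, 3.641, 4.634)
t=2.200: state=(3.902, 4.131, 4.964)
t=2.400: state=(4.208, 4.263, 5.612)
t=2.600: state=(4.112, 3.981, 5.979)
t=2.800: state=(3.803, 3.655, 5.831)
t=3.000: state=(3.601, 3.556, 5.464)
t=3.200: state=(3.619, 3.675, 5.219)
t=3.400: state=(3.778, 3.869, 5.235)
t=3.600: state=(3.929, 3.978, 5.437)
t=3.800: state=(3.956, 3.935, 5.625)
t=4.000: state=(3.870, 3.815, 5.653)
t=4.200: state=(3.772, 3.736, 5.546)
t=4.225: state=(3.763, 3.732, 5.529)
largest grid value and its neighbours: x(1.155)=4.94643, x(1.160)=4.94676, x(1.165)=4.94616
parabola through these three points peaks at t≈1.159 with x≈4.94677

max x = 4.947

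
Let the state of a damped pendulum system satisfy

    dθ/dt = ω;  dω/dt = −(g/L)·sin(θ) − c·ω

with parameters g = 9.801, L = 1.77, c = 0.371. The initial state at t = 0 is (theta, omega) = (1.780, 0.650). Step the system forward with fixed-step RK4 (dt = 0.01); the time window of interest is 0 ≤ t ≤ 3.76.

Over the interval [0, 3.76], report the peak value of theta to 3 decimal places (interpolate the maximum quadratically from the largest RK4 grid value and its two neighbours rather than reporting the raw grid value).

t=0.000: state=(1.780, 0.650)
step 1 (dt=0.01): k1=(0.650, -5.658), k2=(0.622, -5.643), k3=(0.622, -5.644), k4=(0.594, -5.630); state += dt/6·(k1+2k2+2k3+k4)
t=0.010: state=(1.786, 0.594)
t=0.020: state=(1.792, 0.537)
t=0.030: state=(1.797, 0.482)
continuing one RK4 step at a time; state shown every 20 steps (Δt=0.2):
t=0.200: state=(1.800, -0.434)
t=0.400: state=(1.610, -1.457)
t=0.600: state=(1.222, -2.402)
t=0.800: state=(0.666, -3.089)
t=1.000: state=(0.024, -3.221)
t=1.200: state=(-0.577, -2.691)
t=1.400: state=(-1.023, -1.725)
t=1.600: state=(-1.259, -0.625)
t=1.800: state=(-1.276, 0.443)
t=2.000: state=(-1.088, 1.404)
t=2.200: state=(-0.728, 2.147)
t=2.400: state=(-0.256, 2.496)
t=2.600: state=(0.235, 2.323)
t=2.800: state=(0.642, 1.694)
t=3.000: state=(0.896, 0.820)
t=3.200: state=(0.967, -0.105)
t=3.400: state=(0.859, -0.951)
t=3.600: state=(0.600, -1.599)
t=3.760: state=(0.318, -1.889)
largest grid value and its neighbours: theta(0.110)=1.81786, theta(0.120)=1.81803, theta(0.130)=1.81766
parabola through these three points peaks at t≈0.118 with theta≈1.81804

max theta = 1.818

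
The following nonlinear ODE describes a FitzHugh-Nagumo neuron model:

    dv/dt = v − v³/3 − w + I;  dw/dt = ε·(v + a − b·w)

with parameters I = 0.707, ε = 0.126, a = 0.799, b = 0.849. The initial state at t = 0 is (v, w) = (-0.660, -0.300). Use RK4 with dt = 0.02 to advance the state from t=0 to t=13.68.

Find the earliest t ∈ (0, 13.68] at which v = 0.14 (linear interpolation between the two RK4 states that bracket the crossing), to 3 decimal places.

t = 1.192

t=0.000: state=(-0.660, -0.300)
step 1 (dt=0.02): k1=(0.443, 0.050), k2=(0.445, 0.050), k3=(0.445, 0.050), k4=(0.447, 0.051); state += dt/6·(k1+2k2+2k3+k4)
t=0.020: state=(-0.651, -0.299)
t=0.040: state=(-0.642, -0.298)
t=0.060: state=(-0.633, -0.297)
continuing one RK4 step at a time; state shown every 25 steps (Δt=0.5):
t=0.500: state=(-0.406, -0.268)
t=1.000: state=(-0.045, -0.220)
t=1.180: state=(0.127, -0.197)
next step: t=1.200: state=(0.148, -0.194) — v has crossed 0.14
linear interpolation between t=1.180 (0.12727) and t=1.200 (0.14805) → t≈1.192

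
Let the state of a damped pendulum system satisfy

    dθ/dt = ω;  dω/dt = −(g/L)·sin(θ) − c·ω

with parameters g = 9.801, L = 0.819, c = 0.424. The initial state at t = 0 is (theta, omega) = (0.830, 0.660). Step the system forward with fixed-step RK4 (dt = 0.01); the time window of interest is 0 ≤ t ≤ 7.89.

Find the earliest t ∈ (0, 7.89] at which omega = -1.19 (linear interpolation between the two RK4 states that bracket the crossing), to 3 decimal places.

t = 0.212

t=0.000: state=(0.830, 0.660)
step 1 (dt=0.01): k1=(0.660, -9.111), k2=(0.614, -9.118), k3=(0.614, -9.116), k4=(0.569, -9.121); state += dt/6·(k1+2k2+2k3+k4)
t=0.010: state=(0.836, 0.569)
t=0.020: state=(0.841, 0.478)
t=0.030: state=(0.846, 0.386)
t=0.210: state=(0.771, -1.174)
next step: t=0.220: state=(0.759, -1.252) — omega has crossed -1.19
linear interpolation between t=0.210 (-1.17416) and t=0.220 (-1.25192) → t≈0.212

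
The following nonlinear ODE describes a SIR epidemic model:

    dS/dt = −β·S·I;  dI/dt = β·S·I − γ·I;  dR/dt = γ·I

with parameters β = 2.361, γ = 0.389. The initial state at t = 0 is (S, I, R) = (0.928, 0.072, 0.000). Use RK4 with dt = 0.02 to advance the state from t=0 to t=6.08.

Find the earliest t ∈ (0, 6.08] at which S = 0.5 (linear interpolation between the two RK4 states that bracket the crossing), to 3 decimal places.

t=0.000: state=(0.928, 0.072, 0.000)
step 1 (dt=0.02): k1=(-0.158, 0.130, 0.028), k2=(-0.160, 0.132, 0.029), k3=(-0.160, 0.132, 0.029), k4=(-0.163, 0.134, 0.029); state += dt/6·(k1+2k2+2k3+k4)
t=0.020: state=(0.925, 0.075, 0.001)
t=0.040: state=(0.921, 0.077, 0.001)
t=0.060: state=(0.918, 0.080, 0.002)
continuing one RK4 step at a time; state shown every 10 steps (Δt=0.2):
t=0.200: state=(0.891, 0.102, 0.007)
t=0.400: state=(0.841, 0.143, 0.016)
t=0.600: state=(0.777, 0.194, 0.029)
t=0.800: state=(0.700, 0.254, 0.047)
t=1.000: state=(0.611, 0.320, 0.069)
t=1.200: state=(0.517, 0.387, 0.096)
t=1.220: state=(0.508, 0.393, 0.099)
next step: t=1.240: state=(0.498, 0.399, 0.102) — S has crossed 0.5
linear interpolation between t=1.220 (0.50764) and t=1.240 (0.49823) → t≈1.236

t = 1.236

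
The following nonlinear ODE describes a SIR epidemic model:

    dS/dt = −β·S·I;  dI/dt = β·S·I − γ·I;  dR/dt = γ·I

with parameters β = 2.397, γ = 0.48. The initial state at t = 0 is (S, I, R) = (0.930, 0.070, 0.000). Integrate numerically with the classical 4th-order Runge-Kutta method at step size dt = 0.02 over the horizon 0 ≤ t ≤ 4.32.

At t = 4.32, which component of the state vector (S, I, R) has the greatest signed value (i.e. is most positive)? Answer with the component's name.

t=0.000: state=(0.930, 0.070, 0.000)
step 1 (dt=0.02): k1=(-0.156, 0.122, 0.034), k2=(-0.159, 0.124, 0.034), k3=(-0.159, 0.124, 0.034), k4=(-0.161, 0.126, 0.035); state += dt/6·(k1+2k2+2k3+k4)
t=0.020: state=(0.927, 0.072, 0.001)
t=0.040: state=(0.924, 0.075, 0.001)
t=0.060: state=(0.920, 0.078, 0.002)
continuing one RK4 step at a time; state shown every 10 steps (Δt=0.2):
t=0.200: state=(0.893, 0.098, 0.008)
t=0.400: state=(0.845, 0.136, 0.019)
t=0.600: state=(0.783, 0.182, 0.034)
t=0.800: state=(0.709, 0.237, 0.054)
t=1.000: state=(0.624, 0.296, 0.080)
t=1.200: state=(0.533, 0.355, 0.111)
t=1.400: state=(0.444, 0.408, 0.148)
t=1.600: state=(0.361, 0.449, 0.189)
t=1.800: state=(0.289, 0.477, 0.234)
t=2.000: state=(0.229, 0.490, 0.280)
t=2.200: state=(0.181, 0.491, 0.328)
t=2.400: state=(0.143, 0.482, 0.374)
t=2.600: state=(0.114, 0.466, 0.420)
t=2.800: state=(0.092, 0.444, 0.464)
t=3.000: state=(0.075, 0.420, 0.505)
t=3.200: state=(0.061, 0.394, 0.544)
t=3.400: state=(0.051, 0.368, 0.581)
t=3.600: state=(0.043, 0.342, 0.615)
t=3.800: state=(0.037, 0.317, 0.647)
t=4.000: state=(0.032, 0.292, 0.676)
t=4.200: state=(0.028, 0.269, 0.703)
t=4.320: state=(0.026, 0.256, 0.718)
compare at T: S=0.026, I=0.256, R=0.718

largest component: R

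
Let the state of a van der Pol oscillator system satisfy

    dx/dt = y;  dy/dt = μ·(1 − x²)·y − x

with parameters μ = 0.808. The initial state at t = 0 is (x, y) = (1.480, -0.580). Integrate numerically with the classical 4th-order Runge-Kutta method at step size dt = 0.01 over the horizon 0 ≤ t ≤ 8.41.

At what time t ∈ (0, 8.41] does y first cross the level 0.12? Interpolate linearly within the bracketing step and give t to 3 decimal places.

t=0.000: state=(1.480, -0.580)
step 1 (dt=0.01): k1=(-0.580, -0.922), k2=(-0.585, -0.919), k3=(-0.585, -0.919), k4=(-0.589, -0.916); state += dt/6·(k1+2k2+2k3+k4)
t=0.010: state=(1.474, -0.589)
t=0.020: state=(1.468, -0.598)
t=0.030: state=(1.462, -0.607)
continuing one RK4 step at a time; state shown every 50 steps (Δt=0.5):
t=0.500: state=(1.081, -1.019)
t=1.000: state=(0.434, -1.614)
t=1.500: state=(-0.566, -2.334)
t=2.000: state=(-1.628, -1.513)
t=2.500: state=(-1.961, 0.016)
t=2.550: state=(-1.958, 0.107)
next step: t=2.560: state=(-1.957, 0.124) — y has crossed 0.12
linear interpolation between t=2.550 (0.10658) and t=2.560 (0.12352) → t≈2.558

t = 2.558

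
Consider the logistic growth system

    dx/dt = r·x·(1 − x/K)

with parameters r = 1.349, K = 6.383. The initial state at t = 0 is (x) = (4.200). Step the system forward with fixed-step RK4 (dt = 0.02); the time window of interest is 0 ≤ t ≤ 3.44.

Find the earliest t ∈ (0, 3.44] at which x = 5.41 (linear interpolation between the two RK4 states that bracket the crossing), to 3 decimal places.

t = 0.787

t=0.000: state=(4.200)
step 1 (dt=0.02): k1=(1.938), k2=(1.929), k3=(1.929), k4=(1.921); state += dt/6·(k1+2k2+2k3+k4)
t=0.020: state=(4.239)
t=0.040: state=(4.277)
t=0.060: state=(4.315)
continuing one RK4 step at a time; state shown every 10 steps (Δt=0.2):
t=0.200: state=(4.570)
t=0.400: state=(4.899)
t=0.600: state=(5.184)
t=0.780: state=(5.403)
next step: t=0.800: state=(5.425) — x has crossed 5.41
linear interpolation between t=0.780 (5.40254) and t=0.800 (5.42472) → t≈0.787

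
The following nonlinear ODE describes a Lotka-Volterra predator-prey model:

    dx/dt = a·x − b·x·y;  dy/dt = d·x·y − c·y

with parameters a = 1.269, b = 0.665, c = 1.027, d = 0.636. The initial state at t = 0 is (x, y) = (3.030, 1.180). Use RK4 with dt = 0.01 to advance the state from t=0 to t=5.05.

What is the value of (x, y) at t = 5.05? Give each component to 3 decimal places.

(x, y) = (1.842, 0.796)

t=0.000: state=(3.030, 1.180)
step 1 (dt=0.01): k1=(1.467, 1.062), k2=(1.460, 1.072), k3=(1.460, 1.072), k4=(1.453, 1.083); state += dt/6·(k1+2k2+2k3+k4)
t=0.010: state=(3.045, 1.191)
t=0.020: state=(3.059, 1.202)
t=0.030: state=(3.073, 1.213)
continuing one RK4 step at a time; state shown every 20 steps (Δt=0.2):
t=0.200: state=(3.285, 1.437)
t=0.400: state=(3.419, 1.796)
t=0.600: state=(3.369, 2.257)
t=0.800: state=(3.108, 2.780)
t=1.000: state=(2.675, 3.275)
t=1.200: state=(2.174, 3.631)
t=1.400: state=(1.708, 3.781)
t=1.600: state=(1.333, 3.732)
t=1.800: state=(1.058, 3.535)
t=2.000: state=(0.868, 3.251)
t=2.200: state=(0.742, 2.931)
t=2.400: state=(0.661, 2.608)
t=2.600: state=(0.615, 2.303)
t=2.800: state=(0.595, 2.025)
t=3.000: state=(0.595, 1.778)
t=3.200: state=(0.615, 1.564)
t=3.400: state=(0.652, 1.380)
t=3.600: state=(0.707, 1.225)
t=3.800: state=(0.781, 1.096)
t=4.000: state=(0.876, 0.991)
t=4.200: state=(0.995, 0.909)
t=4.400: state=(1.142, 0.848)
t=4.600: state=(1.319, 0.807)
t=4.800: state=(1.529, 0.787)
t=5.000: state=(1.775, 0.791)
t=5.050: state=(1.842, 0.796)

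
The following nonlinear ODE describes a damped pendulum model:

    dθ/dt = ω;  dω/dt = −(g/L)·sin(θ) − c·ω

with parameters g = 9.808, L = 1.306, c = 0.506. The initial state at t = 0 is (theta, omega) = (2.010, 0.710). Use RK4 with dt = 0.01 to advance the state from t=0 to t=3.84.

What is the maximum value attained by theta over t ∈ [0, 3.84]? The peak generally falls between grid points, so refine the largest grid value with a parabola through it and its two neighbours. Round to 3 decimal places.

t=0.000: state=(2.010, 0.710)
step 1 (dt=0.01): k1=(0.710, -7.156), k2=(0.674, -7.127), k3=(0.674, -7.128), k4=(0.639, -7.099); state += dt/6·(k1+2k2+2k3+k4)
t=0.010: state=(2.017, 0.639)
t=0.020: state=(2.023, 0.568)
t=0.030: state=(2.028, 0.498)
continuing one RK4 step at a time; state shown every 20 steps (Δt=0.2):
t=0.200: state=(2.015, -0.636)
t=0.400: state=(1.760, -1.919)
t=0.600: state=(1.250, -3.146)
t=0.800: state=(0.530, -3.935)
t=1.000: state=(-0.256, -3.732)
t=1.200: state=(-0.898, -2.578)
t=1.400: state=(-1.264, -1.058)
t=1.600: state=(-1.324, 0.427)
t=1.800: state=(-1.104, 1.732)
t=2.000: state=(-0.656, 2.668)
t=2.200: state=(-0.083, 2.919)
t=2.400: state=(0.456, 2.357)
t=2.600: state=(0.823, 1.258)
t=2.800: state=(0.950, 0.011)
t=3.000: state=(0.836, -1.118)
t=3.200: state=(0.525, -1.917)
t=3.400: state=(0.105, -2.173)
t=3.600: state=(-0.303, -1.811)
t=3.800: state=(-0.589, -1.002)
t=3.840: state=(-0.625, -0.812)
largest grid value and its neighbours: theta(0.090)=2.04557, theta(0.100)=2.04610, theta(0.110)=2.04597
parabola through these three points peaks at t≈0.103 with theta≈2.04613

max theta = 2.046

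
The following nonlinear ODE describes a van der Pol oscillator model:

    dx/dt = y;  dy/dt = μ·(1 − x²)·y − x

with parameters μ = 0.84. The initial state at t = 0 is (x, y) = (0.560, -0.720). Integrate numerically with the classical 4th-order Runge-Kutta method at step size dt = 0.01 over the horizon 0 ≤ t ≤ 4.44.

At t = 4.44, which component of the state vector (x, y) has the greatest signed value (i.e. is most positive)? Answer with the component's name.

largest component: y

t=0.000: state=(0.560, -0.720)
step 1 (dt=0.01): k1=(-0.720, -0.975), k2=(-0.725, -0.977), k3=(-0.725, -0.977), k4=(-0.730, -0.978); state += dt/6·(k1+2k2+2k3+k4)
t=0.010: state=(0.553, -0.730)
t=0.020: state=(0.545, -0.740)
t=0.030: state=(0.538, -0.749)
continuing one RK4 step at a time; state shown every 20 steps (Δt=0.2):
t=0.200: state=(0.396, -0.922)
t=0.400: state=(0.190, -1.139)
t=0.600: state=(-0.060, -1.361)
t=0.800: state=(-0.352, -1.554)
t=1.000: state=(-0.675, -1.648)
t=1.200: state=(-0.999, -1.560)
t=1.400: state=(-1.284, -1.256)
t=1.600: state=(-1.493, -0.814)
t=1.800: state=(-1.610, -0.364)
t=2.000: state=(-1.643, 0.009)
t=2.200: state=(-1.612, 0.292)
t=2.400: state=(-1.531, 0.507)
t=2.600: state=(-1.411, 0.685)
t=2.800: state=(-1.258, 0.851)
t=3.000: state=(-1.070, 1.028)
t=3.200: state=(-0.844, 1.236)
t=3.400: state=(-0.573, 1.490)
t=3.600: state=(-0.245, 1.800)
t=3.800: state=(0.149, 2.137)
t=4.000: state=(0.605, 2.384)
t=4.200: state=(1.082, 2.323)
t=4.400: state=(1.503, 1.820)
t=4.440: state=(1.573, 1.678)
compare at T: x=1.573, y=1.678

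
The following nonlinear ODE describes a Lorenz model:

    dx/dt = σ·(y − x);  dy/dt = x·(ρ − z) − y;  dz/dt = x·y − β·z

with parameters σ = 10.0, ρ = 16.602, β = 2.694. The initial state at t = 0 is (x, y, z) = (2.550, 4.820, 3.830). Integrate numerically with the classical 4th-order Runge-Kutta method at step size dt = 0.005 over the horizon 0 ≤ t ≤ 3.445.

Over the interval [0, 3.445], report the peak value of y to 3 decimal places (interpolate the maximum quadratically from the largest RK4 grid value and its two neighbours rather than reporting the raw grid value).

max y = 14.372

t=0.000: state=(2.550, 4.820, 3.830)
step 1 (dt=0.005): k1=(22.700, 27.749, 1.973), k2=(22.826, 28.391, 2.414), k3=(22.839, 28.391, 2.417), k4=(22.978, 29.033, 2.869); state += dt/6·(k1+2k2+2k3+k4)
t=0.005: state=(2.664, 4.962, 3.842)
t=0.010: state=(2.780, 5.110, 3.859)
t=0.015: state=(2.897, 5.265, 3.880)
continuing one RK4 step at a time; state shown every 40 steps (Δt=0.2):
t=0.200: state=(9.476, 13.807, 11.745)
t=0.400: state=(8.436, 2.985, 23.658)
t=0.600: state=(1.248, -0.048, 14.223)
t=0.800: state=(0.468, 0.552, 8.320)
t=1.000: state=(1.149, 1.824, 4.993)
t=1.200: state=(4.059, 6.681, 4.573)
t=1.400: state=(11.354, 13.845, 17.745)
t=1.600: state=(5.615, 0.863, 20.937)
t=1.800: state=(0.918, 0.327, 12.300)
t=2.000: state=(0.878, 1.238, 7.266)
t=2.200: state=(2.560, 4.112, 4.919)
t=2.400: state=(8.300, 12.340, 10.167)
t=2.600: state=(9.585, 5.191, 23.714)
t=2.800: state=(2.105, 0.435, 15.257)
t=3.000: state=(1.170, 1.431, 9.074)
t=3.200: state=(2.772, 4.282, 6.121)
t=3.400: state=(8.140, 11.794, 10.757)
t=3.445: state=(9.713, 12.890, 14.262)
largest grid value and its neighbours: y(0.230)=14.36747, y(0.235)=14.36870, y(0.240)=14.33986
parabola through these three points peaks at t≈0.233 with y≈14.37187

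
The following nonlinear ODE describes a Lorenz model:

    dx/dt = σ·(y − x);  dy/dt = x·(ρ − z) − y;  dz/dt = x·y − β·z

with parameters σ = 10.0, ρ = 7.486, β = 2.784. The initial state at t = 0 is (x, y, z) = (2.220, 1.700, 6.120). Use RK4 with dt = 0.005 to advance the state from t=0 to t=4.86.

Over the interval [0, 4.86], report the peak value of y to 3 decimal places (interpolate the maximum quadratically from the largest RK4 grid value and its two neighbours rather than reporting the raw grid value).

max y = 5.859

t=0.000: state=(2.220, 1.700, 6.120)
step 1 (dt=0.005): k1=(-5.200, 1.333, -13.264), k2=(-5.037, 1.385, -13.187), k3=(-5.039, 1.385, -13.186), k4=(-4.879, 1.436, -13.108); state += dt/6·(k1+2k2+2k3+k4)
t=0.005: state=(2.195, 1.707, 6.054)
t=0.010: state=(2.171, 1.714, 5.989)
t=0.015: state=(2.149, 1.722, 5.925)
continuing one RK4 step at a time; state shown every 40 steps (Δt=0.2):
t=0.200: state=(2.072, 2.308, 4.119)
t=0.400: state=(2.961, 3.600, 3.504)
t=0.600: state=(4.500, 5.315, 4.672)
t=0.800: state=(5.595, 5.704, 7.272)
t=1.000: state=(4.858, 4.181, 8.202)
t=1.200: state=(3.669, 3.270, 6.995)
t=1.400: state=(3.354, 3.414, 5.731)
t=1.600: state=(3.779, 4.107, 5.334)
t=1.800: state=(4.478, 4.789, 5.944)
t=2.000: state=(4.802, 4.785, 6.916)
t=2.200: state=(4.474, 4.218, 7.174)
t=2.400: state=(4.017, 3.857, 6.683)
t=2.600: state=(3.899, 3.938, 6.156)
t=2.800: state=(4.109, 4.258, 6.045)
t=3.000: state=(4.389, 4.494, 6.350)
t=3.200: state=(4.466, 4.436, 6.703)
t=3.400: state=(4.314, 4.213, 6.750)
t=3.600: state=(4.143, 4.088, 6.536)
t=3.800: state=(4.115, 4.141, 6.335)
t=4.000: state=(4.214, 4.277, 6.322)
t=4.200: state=(4.319, 4.352, 6.461)
t=4.400: state=(4.331, 4.311, 6.586)
t=4.600: state=(4.263, 4.223, 6.584)
t=4.800: state=(4.201, 4.184, 6.491)
t=4.860: state=(4.194, 4.187, 6.463)
largest grid value and its neighbours: y(0.730)=5.85853, y(0.735)=5.85866, y(0.740)=5.85705
parabola through these three points peaks at t≈0.733 with y≈5.85882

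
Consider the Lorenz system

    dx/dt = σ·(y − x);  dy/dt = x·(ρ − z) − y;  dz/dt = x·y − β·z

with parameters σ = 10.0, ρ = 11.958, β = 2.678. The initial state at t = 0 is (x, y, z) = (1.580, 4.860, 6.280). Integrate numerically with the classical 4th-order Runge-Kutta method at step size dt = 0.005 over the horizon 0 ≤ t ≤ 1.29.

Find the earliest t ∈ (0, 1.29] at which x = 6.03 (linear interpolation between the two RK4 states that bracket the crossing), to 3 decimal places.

t = 0.204

t=0.000: state=(1.580, 4.860, 6.280)
step 1 (dt=0.005): k1=(32.800, 4.111, -9.139), k2=(32.083, 4.605, -8.662), k3=(32.113, 4.591, -8.672), k4=(31.424, 5.075, -8.203); state += dt/6·(k1+2k2+2k3+k4)
t=0.005: state=(1.741, 4.883, 6.237)
t=0.010: state=(1.894, 4.911, 6.198)
t=0.015: state=(2.042, 4.943, 6.164)
continuing one RK4 step at a time; state shown every 10 steps (Δt=0.05):
t=0.050: state=(2.947, 5.281, 6.042)
t=0.100: state=(4.016, 6.023, 6.214)
t=0.150: state=(4.997, 6.934, 6.809)
t=0.200: state=(5.955, 7.836, 7.861)
next step: t=0.205: state=(6.049, 7.918, 7.991) — x has crossed 6.03
linear interpolation between t=0.200 (5.95489) and t=0.205 (6.04867) → t≈0.204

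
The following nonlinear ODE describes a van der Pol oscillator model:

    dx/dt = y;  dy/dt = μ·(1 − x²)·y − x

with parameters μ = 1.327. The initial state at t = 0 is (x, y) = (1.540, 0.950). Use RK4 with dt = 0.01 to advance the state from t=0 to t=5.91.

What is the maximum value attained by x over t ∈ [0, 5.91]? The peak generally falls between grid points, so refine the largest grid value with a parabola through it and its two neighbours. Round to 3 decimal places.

t=0.000: state=(1.540, 0.950)
step 1 (dt=0.01): k1=(0.950, -3.269), k2=(0.934, -3.262), k3=(0.934, -3.262), k4=(0.917, -3.254); state += dt/6·(k1+2k2+2k3+k4)
t=0.010: state=(1.549, 0.917)
t=0.020: state=(1.558, 0.885)
t=0.030: state=(1.567, 0.853)
continuing one RK4 step at a time; state shown every 20 steps (Δt=0.2):
t=0.200: state=(1.668, 0.359)
t=0.400: state=(1.696, -0.047)
t=0.600: state=(1.660, -0.296)
t=0.800: state=(1.584, -0.456)
t=1.000: state=(1.480, -0.577)
t=1.200: state=(1.353, -0.691)
t=1.400: state=(1.203, -0.820)
t=1.600: state=(1.023, -0.986)
t=1.800: state=(0.804, -1.216)
t=2.000: state=(0.530, -1.551)
t=2.200: state=(0.174, -2.031)
t=2.400: state=(-0.291, -2.626)
t=2.600: state=(-0.863, -2.997)
t=2.800: state=(-1.430, -2.508)
t=3.000: state=(-1.818, -1.332)
t=3.200: state=(-1.981, -0.384)
t=3.400: state=(-2.003, 0.102)
t=3.600: state=(-1.957, 0.323)
t=3.800: state=(-1.881, 0.434)
t=4.000: state=(-1.786, 0.505)
t=4.200: state=(-1.679, 0.567)
t=4.400: state=(-1.559, 0.633)
t=4.600: state=(-1.425, 0.713)
t=4.800: state=(-1.272, 0.817)
t=5.000: state=(-1.096, 0.959)
t=5.200: state=(-0.885, 1.162)
t=5.400: state=(-0.624, 1.461)
t=5.600: state=(-0.291, 1.900)
t=5.800: state=(0.146, 2.484)
t=5.910: state=(0.437, 2.803)
largest grid value and its neighbours: x(0.360)=1.69695, x(0.370)=1.69706, x(0.380)=1.69700
parabola through these three points peaks at t≈0.371 with x≈1.69706

max x = 1.697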